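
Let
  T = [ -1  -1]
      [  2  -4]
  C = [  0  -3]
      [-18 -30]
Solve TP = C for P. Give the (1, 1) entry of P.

-3

T is on the left of P, so left-multiply by T⁻¹: P = T⁻¹C.
T has determinant 6; T⁻¹ = [[-2/3, 1/6], [-1/3, -1/6]].
P = T⁻¹C = [[-2/3, 1/6], [-1/3, -1/6]] · [[0, -3], [-18, -30]] = [[-3, -3], [3, 6]].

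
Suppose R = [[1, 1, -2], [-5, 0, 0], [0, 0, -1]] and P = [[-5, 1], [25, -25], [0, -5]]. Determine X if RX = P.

R is on the left of X, so left-multiply by R⁻¹: X = R⁻¹P.
det R = -5; the adjugate gives R⁻¹ = [[0, -1/5, 0], [1, 1/5, -2], [0, 0, -1]].
X = R⁻¹P = [[0, -1/5, 0], [1, 1/5, -2], [0, 0, -1]] · [[-5, 1], [25, -25], [0, -5]] = [[-5, 5], [0, 6], [0, 5]].

X = [[-5, 5], [0, 6], [0, 5]]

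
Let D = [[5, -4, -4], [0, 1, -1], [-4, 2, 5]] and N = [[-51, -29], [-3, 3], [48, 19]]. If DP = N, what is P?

Since D multiplies P on the left, P = D⁻¹N.
det D = 3; the adjugate gives D⁻¹ = [[7/3, 4, 8/3], [4/3, 3, 5/3], [4/3, 2, 5/3]].
P = D⁻¹N = [[7/3, 4, 8/3], [4/3, 3, 5/3], [4/3, 2, 5/3]] · [[-51, -29], [-3, 3], [48, 19]] = [[-3, -5], [3, 2], [6, -1]].

P = [[-3, -5], [3, 2], [6, -1]]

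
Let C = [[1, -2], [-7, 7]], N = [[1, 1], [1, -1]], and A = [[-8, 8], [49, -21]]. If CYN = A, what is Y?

Y = [[-4, -2], [-2, 3]]

Left-multiply by C⁻¹ and right-multiply by N⁻¹: Y = C⁻¹AN⁻¹.
C has determinant -7; C⁻¹ = [[-1, -2/7], [-1, -1/7]].
det N = -2; the adjugate gives N⁻¹ = [[1/2, 1/2], [1/2, -1/2]].
C⁻¹A = [[-6, -2], [1, -5]].
Y = (C⁻¹A)N⁻¹ = [[-4, -2], [-2, 3]].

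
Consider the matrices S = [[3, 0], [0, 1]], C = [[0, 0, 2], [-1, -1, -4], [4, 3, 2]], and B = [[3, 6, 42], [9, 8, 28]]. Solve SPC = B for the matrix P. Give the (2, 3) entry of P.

Isolating P: multiply by S⁻¹ from the left and C⁻¹ from the right, so P = S⁻¹BC⁻¹.
det S = 3, so S⁻¹ = [[1/3, 0], [0, 1]].
det C = 2, so C⁻¹ = [[5, 3, 1], [-7, -4, -1], [1/2, 0, 0]].
S⁻¹B = [[1, 2, 14], [9, 8, 28]].
P = (S⁻¹B)C⁻¹ = [[-2, -5, -1], [3, -5, 1]].

1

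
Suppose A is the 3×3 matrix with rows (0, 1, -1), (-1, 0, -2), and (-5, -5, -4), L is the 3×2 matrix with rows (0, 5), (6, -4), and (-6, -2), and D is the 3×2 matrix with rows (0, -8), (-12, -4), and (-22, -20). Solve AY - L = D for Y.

Y = [[2, 2], [2, 0], [2, 3]]

AY = D + L = [[0, -3], [-6, -8], [-28, -22]].
Left-multiplying both sides by A⁻¹ gives Y = A⁻¹(D + L).
det A = 1, so A⁻¹ = [[-10, 9, -2], [6, -5, 1], [5, -5, 1]].
Y = A⁻¹(D + L) = [[2, 2], [2, 0], [2, 3]].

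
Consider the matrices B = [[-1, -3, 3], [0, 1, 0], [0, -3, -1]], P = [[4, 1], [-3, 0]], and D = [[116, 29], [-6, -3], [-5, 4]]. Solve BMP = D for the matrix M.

Left-multiply by B⁻¹ and right-multiply by P⁻¹: M = B⁻¹DP⁻¹.
det B = 1, so B⁻¹ = [[-1, -12, -3], [0, 1, 0], [0, -3, -1]].
P has determinant 3; P⁻¹ = [[0, -1/3], [1, 4/3]].
B⁻¹D = [[-29, -5], [-6, -3], [23, 5]].
M = (B⁻¹D)P⁻¹ = [[-5, 3], [-3, -2], [5, -1]].

M = [[-5, 3], [-3, -2], [5, -1]]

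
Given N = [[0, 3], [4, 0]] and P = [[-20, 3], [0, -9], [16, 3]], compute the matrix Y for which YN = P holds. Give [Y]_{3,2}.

4

N is on the right of Y, so right-multiply by N⁻¹: Y = PN⁻¹.
N has determinant -12; N⁻¹ = [[0, 1/4], [1/3, 0]].
Y = PN⁻¹ = [[-20, 3], [0, -9], [16, 3]] · [[0, 1/4], [1/3, 0]] = [[1, -5], [-3, 0], [1, 4]].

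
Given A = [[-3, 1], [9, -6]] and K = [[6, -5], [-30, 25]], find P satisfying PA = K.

P = [[1, 1], [-5, -5]]

Since A sits to the right of P, P = KA⁻¹.
det A = 9, so A⁻¹ = [[-2/3, -1/9], [-1, -1/3]].
P = KA⁻¹ = [[6, -5], [-30, 25]] · [[-2/3, -1/9], [-1, -1/3]] = [[1, 1], [-5, -5]].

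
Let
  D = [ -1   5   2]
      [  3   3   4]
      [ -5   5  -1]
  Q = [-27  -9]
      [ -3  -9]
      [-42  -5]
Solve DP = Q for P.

Left-multiplying both sides by D⁻¹ gives P = D⁻¹Q.
D has determinant -2; D⁻¹ = [[23/2, -15/2, -7], [17/2, -11/2, -5], [-15, 10, 9]].
P = D⁻¹Q = [[23/2, -15/2, -7], [17/2, -11/2, -5], [-15, 10, 9]] · [[-27, -9], [-3, -9], [-42, -5]] = [[6, -1], [-3, -2], [-3, 0]].

P = [[6, -1], [-3, -2], [-3, 0]]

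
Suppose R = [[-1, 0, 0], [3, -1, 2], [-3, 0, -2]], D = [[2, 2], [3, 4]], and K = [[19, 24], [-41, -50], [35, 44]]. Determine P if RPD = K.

Left-multiply by R⁻¹ and right-multiply by D⁻¹: P = R⁻¹KD⁻¹.
det R = -2, so R⁻¹ = [[-1, 0, 0], [0, -1, -1], [3/2, 0, -1/2]].
det D = 2, so D⁻¹ = [[2, -1], [-3/2, 1]].
R⁻¹K = [[-19, -24], [6, 6], [11, 14]].
P = (R⁻¹K)D⁻¹ = [[-2, -5], [3, 0], [1, 3]].

P = [[-2, -5], [3, 0], [1, 3]]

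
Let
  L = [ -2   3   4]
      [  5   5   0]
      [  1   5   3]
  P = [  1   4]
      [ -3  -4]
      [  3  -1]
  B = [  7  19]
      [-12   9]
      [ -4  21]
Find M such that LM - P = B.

LM = B + P = [[8, 23], [-15, 5], [-1, 20]].
Left-multiplying both sides by L⁻¹ gives M = L⁻¹(B + P).
det L = 5, so L⁻¹ = [[3, 11/5, -4], [-3, -2, 4], [4, 13/5, -5]].
M = L⁻¹(B + P) = [[-5, 0], [2, 1], [-2, 5]].

M = [[-5, 0], [2, 1], [-2, 5]]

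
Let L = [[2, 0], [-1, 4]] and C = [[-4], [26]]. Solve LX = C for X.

X = [[-2], [6]]

Left-multiplying both sides by L⁻¹ gives X = L⁻¹C.
det L = 8; the adjugate gives L⁻¹ = [[1/2, 0], [1/8, 1/4]].
X = L⁻¹C = [[1/2, 0], [1/8, 1/4]] · [[-4], [26]] = [[-2], [6]].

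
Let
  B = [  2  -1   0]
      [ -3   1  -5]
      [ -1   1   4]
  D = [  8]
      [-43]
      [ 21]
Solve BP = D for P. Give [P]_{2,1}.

2

Since B multiplies P on the left, P = B⁻¹D.
det B = 1, so B⁻¹ = [[9, 4, 5], [17, 8, 10], [-2, -1, -1]].
P = B⁻¹D = [[9, 4, 5], [17, 8, 10], [-2, -1, -1]] · [[8], [-43], [21]] = [[5], [2], [6]].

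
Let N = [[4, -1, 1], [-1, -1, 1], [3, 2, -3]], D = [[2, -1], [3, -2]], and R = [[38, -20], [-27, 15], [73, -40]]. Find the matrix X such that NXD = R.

X = [[5, 1], [1, 2], [-3, 0]]

X = N⁻¹RD⁻¹ (apply N⁻¹ on the left and D⁻¹ on the right).
N has determinant 5; N⁻¹ = [[1/5, -1/5, 0], [0, -3, -1], [1/5, -11/5, -1]].
det D = -1, so D⁻¹ = [[2, -1], [3, -2]].
N⁻¹R = [[13, -7], [8, -5], [-6, 3]].
X = (N⁻¹R)D⁻¹ = [[5, 1], [1, 2], [-3, 0]].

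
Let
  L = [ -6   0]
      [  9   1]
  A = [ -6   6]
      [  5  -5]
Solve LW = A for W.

Left-multiplying both sides by L⁻¹ gives W = L⁻¹A.
L has determinant -6; L⁻¹ = [[-1/6, 0], [3/2, 1]].
W = L⁻¹A = [[-1/6, 0], [3/2, 1]] · [[-6, 6], [5, -5]] = [[1, -1], [-4, 4]].

W = [[1, -1], [-4, 4]]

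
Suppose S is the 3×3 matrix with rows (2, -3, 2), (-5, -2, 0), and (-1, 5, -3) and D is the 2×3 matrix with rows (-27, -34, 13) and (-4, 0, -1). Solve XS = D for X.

X = [[-1, 6, -5], [1, 1, 1]]

Right-multiplying both sides by S⁻¹ gives X = DS⁻¹.
det S = 3, so S⁻¹ = [[2, 1/3, 4/3], [-5, -4/3, -10/3], [-9, -7/3, -19/3]].
X = DS⁻¹ = [[-27, -34, 13], [-4, 0, -1]] · [[2, 1/3, 4/3], [-5, -4/3, -10/3], [-9, -7/3, -19/3]] = [[-1, 6, -5], [1, 1, 1]].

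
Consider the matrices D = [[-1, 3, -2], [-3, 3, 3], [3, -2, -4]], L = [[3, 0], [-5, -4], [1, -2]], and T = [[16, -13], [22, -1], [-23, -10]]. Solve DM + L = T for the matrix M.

M = [[-2, 2], [5, -1], [2, 4]]

DM = T − L = [[13, -13], [27, 3], [-24, -8]].
Since D multiplies M on the left, M = D⁻¹(T − L).
D has determinant 3; D⁻¹ = [[-2, 16/3, 5], [-1, 10/3, 3], [-1, 7/3, 2]].
M = D⁻¹(T − L) = [[-2, 2], [5, -1], [2, 4]].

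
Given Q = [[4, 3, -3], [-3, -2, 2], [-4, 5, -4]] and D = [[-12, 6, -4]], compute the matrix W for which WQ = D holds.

Right-multiplying both sides by Q⁻¹ gives W = DQ⁻¹.
det Q = 1; the adjugate gives Q⁻¹ = [[-2, -3, 0], [-20, -28, 1], [-23, -32, 1]].
W = DQ⁻¹ = [[-12, 6, -4]] · [[-2, -3, 0], [-20, -28, 1], [-23, -32, 1]] = [[-4, -4, 2]].

W = [[-4, -4, 2]]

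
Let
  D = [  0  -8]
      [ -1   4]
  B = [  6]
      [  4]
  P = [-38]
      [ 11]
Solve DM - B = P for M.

M = [[1], [4]]

DM = P + B = [[-32], [15]].
Left-multiplying both sides by D⁻¹ gives M = D⁻¹(P + B).
D has determinant -8; D⁻¹ = [[-1/2, -1], [-1/8, 0]].
M = D⁻¹(P + B) = [[1], [4]].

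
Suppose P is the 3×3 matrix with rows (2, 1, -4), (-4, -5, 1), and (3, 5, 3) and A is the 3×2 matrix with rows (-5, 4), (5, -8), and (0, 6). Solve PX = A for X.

X = [[3, 2], [-3, 0], [2, 0]]

Left-multiplying both sides by P⁻¹ gives X = P⁻¹A.
det P = -5, so P⁻¹ = [[4, 23/5, 19/5], [-3, -18/5, -14/5], [1, 7/5, 6/5]].
X = P⁻¹A = [[4, 23/5, 19/5], [-3, -18/5, -14/5], [1, 7/5, 6/5]] · [[-5, 4], [5, -8], [0, 6]] = [[3, 2], [-3, 0], [2, 0]].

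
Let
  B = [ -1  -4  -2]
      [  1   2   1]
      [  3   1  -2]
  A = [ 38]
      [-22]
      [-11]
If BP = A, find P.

Since B multiplies P on the left, P = B⁻¹A.
B has determinant -5; B⁻¹ = [[1, 2, 0], [-1, -8/5, 1/5], [1, 11/5, -2/5]].
P = B⁻¹A = [[1, 2, 0], [-1, -8/5, 1/5], [1, 11/5, -2/5]] · [[38], [-22], [-11]] = [[-6], [-5], [-6]].

P = [[-6], [-5], [-6]]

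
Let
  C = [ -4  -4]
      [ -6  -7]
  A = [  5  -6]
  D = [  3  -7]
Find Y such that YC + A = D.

YC = D − A = [[-2, -1]].
C is on the right of Y, so right-multiply by C⁻¹: Y = (D − A)C⁻¹.
C has determinant 4; C⁻¹ = [[-7/4, 1], [3/2, -1]].
Y = (D − A)C⁻¹ = [[2, -1]].

Y = [[2, -1]]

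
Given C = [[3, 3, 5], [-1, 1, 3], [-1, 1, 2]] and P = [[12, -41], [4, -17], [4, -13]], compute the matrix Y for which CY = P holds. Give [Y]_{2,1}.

4

C is on the left of Y, so left-multiply by C⁻¹: Y = C⁻¹P.
C has determinant -6; C⁻¹ = [[1/6, 1/6, -2/3], [1/6, -11/6, 7/3], [0, 1, -1]].
Y = C⁻¹P = [[1/6, 1/6, -2/3], [1/6, -11/6, 7/3], [0, 1, -1]] · [[12, -41], [4, -17], [4, -13]] = [[0, -1], [4, -6], [0, -4]].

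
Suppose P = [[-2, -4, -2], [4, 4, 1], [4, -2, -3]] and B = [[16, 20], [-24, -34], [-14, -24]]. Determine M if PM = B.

P is on the left of M, so left-multiply by P⁻¹: M = P⁻¹B.
P has determinant 4; P⁻¹ = [[-5/2, -2, 1], [4, 7/2, -3/2], [-6, -5, 2]].
M = P⁻¹B = [[-5/2, -2, 1], [4, 7/2, -3/2], [-6, -5, 2]] · [[16, 20], [-24, -34], [-14, -24]] = [[-6, -6], [1, -3], [-4, 2]].

M = [[-6, -6], [1, -3], [-4, 2]]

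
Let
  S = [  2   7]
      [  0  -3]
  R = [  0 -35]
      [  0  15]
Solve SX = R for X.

X = [[0, 0], [0, -5]]

Left-multiplying both sides by S⁻¹ gives X = S⁻¹R.
S has determinant -6; S⁻¹ = [[1/2, 7/6], [0, -1/3]].
X = S⁻¹R = [[1/2, 7/6], [0, -1/3]] · [[0, -35], [0, 15]] = [[0, 0], [0, -5]].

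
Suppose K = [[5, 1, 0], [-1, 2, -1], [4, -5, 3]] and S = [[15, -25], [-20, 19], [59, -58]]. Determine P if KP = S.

P = [[4, -6], [-5, 5], [6, -3]]

Left-multiplying both sides by K⁻¹ gives P = K⁻¹S.
K has determinant 4; K⁻¹ = [[1/4, -3/4, -1/4], [-1/4, 15/4, 5/4], [-3/4, 29/4, 11/4]].
P = K⁻¹S = [[1/4, -3/4, -1/4], [-1/4, 15/4, 5/4], [-3/4, 29/4, 11/4]] · [[15, -25], [-20, 19], [59, -58]] = [[4, -6], [-5, 5], [6, -3]].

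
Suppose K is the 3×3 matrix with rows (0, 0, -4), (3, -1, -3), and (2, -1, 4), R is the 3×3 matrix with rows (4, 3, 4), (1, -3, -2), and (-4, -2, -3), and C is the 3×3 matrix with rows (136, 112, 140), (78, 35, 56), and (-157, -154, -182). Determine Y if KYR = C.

Isolating Y: multiply by K⁻¹ from the left and R⁻¹ from the right, so Y = K⁻¹CR⁻¹.
K has determinant 4; K⁻¹ = [[-7/4, 1, -1], [-9/2, 2, -3], [-1/4, 0, 0]].
det R = -3; the adjugate gives R⁻¹ = [[-5/3, -1/3, -2], [-11/3, -4/3, -4], [14/3, 4/3, 5]].
K⁻¹C = [[-3, -7, -7], [15, 28, 28], [-34, -28, -35]].
Y = (K⁻¹C)R⁻¹ = [[-2, 1, -1], [3, -5, -2], [-4, 2, 5]].

Y = [[-2, 1, -1], [3, -5, -2], [-4, 2, 5]]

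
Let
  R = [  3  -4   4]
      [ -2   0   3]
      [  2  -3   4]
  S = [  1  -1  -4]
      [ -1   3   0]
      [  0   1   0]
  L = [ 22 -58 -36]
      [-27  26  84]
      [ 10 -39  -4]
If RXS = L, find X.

X = [[3, -3, 2], [-5, 1, 1], [-5, 0, -3]]

X = R⁻¹LS⁻¹ (apply R⁻¹ on the left and S⁻¹ on the right).
R has determinant -5; R⁻¹ = [[-9/5, -4/5, 12/5], [-14/5, -4/5, 17/5], [-6/5, -1/5, 8/5]].
S has determinant 4; S⁻¹ = [[0, -1, 3], [0, 0, 1], [-1/4, -1/4, 1/2]].
R⁻¹L = [[6, -10, -12], [-6, 9, 20], [-5, 2, 20]].
X = (R⁻¹L)S⁻¹ = [[3, -3, 2], [-5, 1, 1], [-5, 0, -3]].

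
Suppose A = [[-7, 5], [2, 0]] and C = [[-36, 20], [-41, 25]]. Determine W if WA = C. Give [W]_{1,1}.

Since A sits to the right of W, W = CA⁻¹.
det A = -10; the adjugate gives A⁻¹ = [[0, 1/2], [1/5, 7/10]].
W = CA⁻¹ = [[-36, 20], [-41, 25]] · [[0, 1/2], [1/5, 7/10]] = [[4, -4], [5, -3]].

4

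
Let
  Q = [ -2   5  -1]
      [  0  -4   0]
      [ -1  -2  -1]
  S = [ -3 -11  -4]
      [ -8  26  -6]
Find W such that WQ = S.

W = [[-1, -1, 5], [2, -6, 4]]

Q is on the right of W, so right-multiply by Q⁻¹: W = SQ⁻¹.
det Q = -4; the adjugate gives Q⁻¹ = [[-1, -7/4, 1], [0, -1/4, 0], [1, 9/4, -2]].
W = SQ⁻¹ = [[-3, -11, -4], [-8, 26, -6]] · [[-1, -7/4, 1], [0, -1/4, 0], [1, 9/4, -2]] = [[-1, -1, 5], [2, -6, 4]].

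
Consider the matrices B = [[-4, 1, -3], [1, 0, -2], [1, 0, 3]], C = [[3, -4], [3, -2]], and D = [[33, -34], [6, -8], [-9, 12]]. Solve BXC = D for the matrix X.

X = [[0, 0], [3, 5], [-1, 0]]

Isolating X: multiply by B⁻¹ from the left and C⁻¹ from the right, so X = B⁻¹DC⁻¹.
det B = -5, so B⁻¹ = [[0, 3/5, 2/5], [1, 9/5, 11/5], [0, -1/5, 1/5]].
C has determinant 6; C⁻¹ = [[-1/3, 2/3], [-1/2, 1/2]].
B⁻¹D = [[0, 0], [24, -22], [-3, 4]].
X = (B⁻¹D)C⁻¹ = [[0, 0], [3, 5], [-1, 0]].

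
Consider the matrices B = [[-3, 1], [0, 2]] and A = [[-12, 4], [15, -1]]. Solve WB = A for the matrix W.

W = [[4, 0], [-5, 2]]

B is on the right of W, so right-multiply by B⁻¹: W = AB⁻¹.
det B = -6; the adjugate gives B⁻¹ = [[-1/3, 1/6], [0, 1/2]].
W = AB⁻¹ = [[-12, 4], [15, -1]] · [[-1/3, 1/6], [0, 1/2]] = [[4, 0], [-5, 2]].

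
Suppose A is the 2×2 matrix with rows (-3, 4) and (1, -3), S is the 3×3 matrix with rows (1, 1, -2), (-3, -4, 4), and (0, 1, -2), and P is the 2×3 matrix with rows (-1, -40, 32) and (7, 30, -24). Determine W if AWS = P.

W = A⁻¹PS⁻¹ (apply A⁻¹ on the left and S⁻¹ on the right).
A has determinant 5; A⁻¹ = [[-3/5, -4/5], [-1/5, -3/5]].
S has determinant 4; S⁻¹ = [[1, 0, -1], [-3/2, -1/2, 1/2], [-3/4, -1/4, -1/4]].
A⁻¹P = [[-5, 0, 0], [-4, -10, 8]].
W = (A⁻¹P)S⁻¹ = [[-5, 0, 5], [5, 3, -3]].

W = [[-5, 0, 5], [5, 3, -3]]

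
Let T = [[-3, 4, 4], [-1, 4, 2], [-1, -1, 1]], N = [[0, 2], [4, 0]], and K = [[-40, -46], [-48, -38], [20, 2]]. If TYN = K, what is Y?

Left-multiply by T⁻¹ and right-multiply by N⁻¹: Y = T⁻¹KN⁻¹.
det T = -2, so T⁻¹ = [[-3, 4, 4], [1/2, -1/2, -1], [-5/2, 7/2, 4]].
N has determinant -8; N⁻¹ = [[0, 1/4], [1/2, 0]].
T⁻¹K = [[8, -6], [-16, -6], [12, -10]].
Y = (T⁻¹K)N⁻¹ = [[-3, 2], [-3, -4], [-5, 3]].

Y = [[-3, 2], [-3, -4], [-5, 3]]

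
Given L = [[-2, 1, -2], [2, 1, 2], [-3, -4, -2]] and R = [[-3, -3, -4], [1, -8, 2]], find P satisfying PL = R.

Since L sits to the right of P, P = RL⁻¹.
L has determinant -4; L⁻¹ = [[-3/2, -5/2, -1], [1/2, 1/2, 0], [5/4, 11/4, 1]].
P = RL⁻¹ = [[-3, -3, -4], [1, -8, 2]] · [[-3/2, -5/2, -1], [1/2, 1/2, 0], [5/4, 11/4, 1]] = [[-2, -5, -1], [-3, -1, 1]].

P = [[-2, -5, -1], [-3, -1, 1]]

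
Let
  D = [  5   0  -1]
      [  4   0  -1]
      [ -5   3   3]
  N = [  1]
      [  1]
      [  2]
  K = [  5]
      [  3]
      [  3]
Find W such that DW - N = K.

W = [[2], [1], [4]]

DW = K + N = [[6], [4], [5]].
Since D multiplies W on the left, W = D⁻¹(K + N).
det D = 3, so D⁻¹ = [[1, -1, 0], [-7/3, 10/3, 1/3], [4, -5, 0]].
W = D⁻¹(K + N) = [[2], [1], [4]].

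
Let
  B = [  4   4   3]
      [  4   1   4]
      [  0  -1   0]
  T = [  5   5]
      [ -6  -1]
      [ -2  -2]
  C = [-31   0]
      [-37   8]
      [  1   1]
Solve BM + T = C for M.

BM = C − T = [[-36, -5], [-31, 9], [3, 3]].
Left-multiplying both sides by B⁻¹ gives M = B⁻¹(C − T).
B has determinant 4; B⁻¹ = [[1, -3/4, 13/4], [0, 0, -1], [-1, 1, -3]].
M = B⁻¹(C − T) = [[-3, -2], [-3, -3], [-4, 5]].

M = [[-3, -2], [-3, -3], [-4, 5]]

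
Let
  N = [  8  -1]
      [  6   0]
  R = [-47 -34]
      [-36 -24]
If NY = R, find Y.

Since N multiplies Y on the left, Y = N⁻¹R.
N has determinant 6; N⁻¹ = [[0, 1/6], [-1, 4/3]].
Y = N⁻¹R = [[0, 1/6], [-1, 4/3]] · [[-47, -34], [-36, -24]] = [[-6, -4], [-1, 2]].

Y = [[-6, -4], [-1, 2]]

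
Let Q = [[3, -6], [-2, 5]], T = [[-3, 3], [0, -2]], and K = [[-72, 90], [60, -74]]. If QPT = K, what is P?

P = [[0, -1], [-4, 1]]

Left-multiply by Q⁻¹ and right-multiply by T⁻¹: P = Q⁻¹KT⁻¹.
Q has determinant 3; Q⁻¹ = [[5/3, 2], [2/3, 1]].
det T = 6, so T⁻¹ = [[-1/3, -1/2], [0, -1/2]].
Q⁻¹K = [[0, 2], [12, -14]].
P = (Q⁻¹K)T⁻¹ = [[0, -1], [-4, 1]].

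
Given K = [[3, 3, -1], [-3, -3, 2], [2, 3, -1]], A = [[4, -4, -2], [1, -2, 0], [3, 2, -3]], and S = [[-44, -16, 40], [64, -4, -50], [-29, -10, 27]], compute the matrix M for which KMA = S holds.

M = [[1, -4, -5], [0, 4, 1], [5, 0, 0]]

Isolating M: multiply by K⁻¹ from the left and A⁻¹ from the right, so M = K⁻¹SA⁻¹.
det K = -3; the adjugate gives K⁻¹ = [[1, 0, -1], [-1/3, 1/3, 1], [1, 1, 0]].
det A = -4; the adjugate gives A⁻¹ = [[-3/2, 4, 1], [-3/4, 3/2, 1/2], [-2, 5, 1]].
K⁻¹S = [[-15, -6, 13], [7, -6, -3], [20, -20, -10]].
M = (K⁻¹S)A⁻¹ = [[1, -4, -5], [0, 4, 1], [5, 0, 0]].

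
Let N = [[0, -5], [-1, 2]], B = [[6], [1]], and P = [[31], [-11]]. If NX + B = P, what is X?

X = [[2], [-5]]

NX = P − B = [[25], [-12]].
Left-multiplying both sides by N⁻¹ gives X = N⁻¹(P − B).
N has determinant -5; N⁻¹ = [[-2/5, -1], [-1/5, 0]].
X = N⁻¹(P − B) = [[2], [-5]].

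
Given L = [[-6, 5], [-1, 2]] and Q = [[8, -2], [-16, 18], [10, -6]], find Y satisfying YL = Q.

Y = [[-2, 4], [2, 4], [-2, 2]]

Right-multiplying both sides by L⁻¹ gives Y = QL⁻¹.
det L = -7; the adjugate gives L⁻¹ = [[-2/7, 5/7], [-1/7, 6/7]].
Y = QL⁻¹ = [[8, -2], [-16, 18], [10, -6]] · [[-2/7, 5/7], [-1/7, 6/7]] = [[-2, 4], [2, 4], [-2, 2]].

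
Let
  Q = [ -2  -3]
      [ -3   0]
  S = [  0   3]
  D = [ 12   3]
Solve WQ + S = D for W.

WQ = D − S = [[12, 0]].
Q is on the right of W, so right-multiply by Q⁻¹: W = (D − S)Q⁻¹.
Q has determinant -9; Q⁻¹ = [[0, -1/3], [-1/3, 2/9]].
W = (D − S)Q⁻¹ = [[0, -4]].

W = [[0, -4]]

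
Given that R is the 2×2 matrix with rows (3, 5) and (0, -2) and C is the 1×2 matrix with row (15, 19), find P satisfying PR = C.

P = [[5, 3]]

R is on the right of P, so right-multiply by R⁻¹: P = CR⁻¹.
det R = -6; the adjugate gives R⁻¹ = [[1/3, 5/6], [0, -1/2]].
P = CR⁻¹ = [[15, 19]] · [[1/3, 5/6], [0, -1/2]] = [[5, 3]].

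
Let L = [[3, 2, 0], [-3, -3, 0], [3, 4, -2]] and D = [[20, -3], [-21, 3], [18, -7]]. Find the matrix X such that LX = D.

Left-multiplying both sides by L⁻¹ gives X = L⁻¹D.
det L = 6, so L⁻¹ = [[1, 2/3, 0], [-1, -1, 0], [-1/2, -1, -1/2]].
X = L⁻¹D = [[1, 2/3, 0], [-1, -1, 0], [-1/2, -1, -1/2]] · [[20, -3], [-21, 3], [18, -7]] = [[6, -1], [1, 0], [2, 2]].

X = [[6, -1], [1, 0], [2, 2]]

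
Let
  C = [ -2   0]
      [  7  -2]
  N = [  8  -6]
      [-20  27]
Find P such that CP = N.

P = [[-4, 3], [-4, -3]]

Since C multiplies P on the left, P = C⁻¹N.
C has determinant 4; C⁻¹ = [[-1/2, 0], [-7/4, -1/2]].
P = C⁻¹N = [[-1/2, 0], [-7/4, -1/2]] · [[8, -6], [-20, 27]] = [[-4, 3], [-4, -3]].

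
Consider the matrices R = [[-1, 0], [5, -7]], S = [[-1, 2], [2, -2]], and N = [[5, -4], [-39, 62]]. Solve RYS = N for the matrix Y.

Y = [[-1, -3], [-4, -1]]

Y = R⁻¹NS⁻¹ (apply R⁻¹ on the left and S⁻¹ on the right).
R has determinant 7; R⁻¹ = [[-1, 0], [-5/7, -1/7]].
det S = -2; the adjugate gives S⁻¹ = [[1, 1], [1, 1/2]].
R⁻¹N = [[-5, 4], [2, -6]].
Y = (R⁻¹N)S⁻¹ = [[-1, -3], [-4, -1]].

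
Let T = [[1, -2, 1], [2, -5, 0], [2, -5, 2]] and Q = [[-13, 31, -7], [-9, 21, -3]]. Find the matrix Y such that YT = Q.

Y = [[-3, -3, -2], [-3, -3, 0]]

Right-multiplying both sides by T⁻¹ gives Y = QT⁻¹.
det T = -2; the adjugate gives T⁻¹ = [[5, 1/2, -5/2], [2, 0, -1], [0, -1/2, 1/2]].
Y = QT⁻¹ = [[-13, 31, -7], [-9, 21, -3]] · [[5, 1/2, -5/2], [2, 0, -1], [0, -1/2, 1/2]] = [[-3, -3, -2], [-3, -3, 0]].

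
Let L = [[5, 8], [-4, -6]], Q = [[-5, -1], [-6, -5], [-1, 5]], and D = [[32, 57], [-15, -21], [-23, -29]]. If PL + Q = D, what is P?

P = [[5, -3], [-5, -4], [-2, 3]]

PL = D − Q = [[37, 58], [-9, -16], [-22, -34]].
Since L sits to the right of P, P = (D − Q)L⁻¹.
det L = 2; the adjugate gives L⁻¹ = [[-3, -4], [2, 5/2]].
P = (D − Q)L⁻¹ = [[5, -3], [-5, -4], [-2, 3]].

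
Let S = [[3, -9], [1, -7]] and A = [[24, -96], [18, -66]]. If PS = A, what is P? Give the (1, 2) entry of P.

Since S sits to the right of P, P = AS⁻¹.
det S = -12; the adjugate gives S⁻¹ = [[7/12, -3/4], [1/12, -1/4]].
P = AS⁻¹ = [[24, -96], [18, -66]] · [[7/12, -3/4], [1/12, -1/4]] = [[6, 6], [5, 3]].

6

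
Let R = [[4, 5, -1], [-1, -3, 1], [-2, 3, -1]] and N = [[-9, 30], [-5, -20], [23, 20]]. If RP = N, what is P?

P = [[-6, 0], [2, 5], [-5, -5]]

Left-multiplying both sides by R⁻¹ gives P = R⁻¹N.
det R = -6; the adjugate gives R⁻¹ = [[0, -1/3, -1/3], [1/2, 1, 1/2], [3/2, 11/3, 7/6]].
P = R⁻¹N = [[0, -1/3, -1/3], [1/2, 1, 1/2], [3/2, 11/3, 7/6]] · [[-9, 30], [-5, -20], [23, 20]] = [[-6, 0], [2, 5], [-5, -5]].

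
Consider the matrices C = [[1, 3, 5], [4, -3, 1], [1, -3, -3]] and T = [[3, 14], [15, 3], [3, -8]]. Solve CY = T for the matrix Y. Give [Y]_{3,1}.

3

Since C multiplies Y on the left, Y = C⁻¹T.
C has determinant 6; C⁻¹ = [[2, -1, 3], [13/6, -4/3, 19/6], [-3/2, 1, -5/2]].
Y = C⁻¹T = [[2, -1, 3], [13/6, -4/3, 19/6], [-3/2, 1, -5/2]] · [[3, 14], [15, 3], [3, -8]] = [[0, 1], [-4, 1], [3, 2]].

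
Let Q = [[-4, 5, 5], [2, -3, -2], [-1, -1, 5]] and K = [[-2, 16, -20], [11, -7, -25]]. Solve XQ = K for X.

X = [[2, 0, -6], [-2, 0, -3]]

Right-multiplying both sides by Q⁻¹ gives X = KQ⁻¹.
Q has determinant 3; Q⁻¹ = [[-17/3, -10, 5/3], [-8/3, -5, 2/3], [-5/3, -3, 2/3]].
X = KQ⁻¹ = [[-2, 16, -20], [11, -7, -25]] · [[-17/3, -10, 5/3], [-8/3, -5, 2/3], [-5/3, -3, 2/3]] = [[2, 0, -6], [-2, 0, -3]].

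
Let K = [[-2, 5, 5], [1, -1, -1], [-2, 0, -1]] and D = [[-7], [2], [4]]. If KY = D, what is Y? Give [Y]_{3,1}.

Since K multiplies Y on the left, Y = K⁻¹D.
det K = 3; the adjugate gives K⁻¹ = [[1/3, 5/3, 0], [1, 4, 1], [-2/3, -10/3, -1]].
Y = K⁻¹D = [[1/3, 5/3, 0], [1, 4, 1], [-2/3, -10/3, -1]] · [[-7], [2], [4]] = [[1], [5], [-6]].

-6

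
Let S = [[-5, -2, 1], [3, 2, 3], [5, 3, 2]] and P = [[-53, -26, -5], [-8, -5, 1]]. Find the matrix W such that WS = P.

W = [[6, -1, -4], [-1, 4, -5]]

Right-multiplying both sides by S⁻¹ gives W = PS⁻¹.
det S = 6, so S⁻¹ = [[-5/6, 7/6, -4/3], [3/2, -5/2, 3], [-1/6, 5/6, -2/3]].
W = PS⁻¹ = [[-53, -26, -5], [-8, -5, 1]] · [[-5/6, 7/6, -4/3], [3/2, -5/2, 3], [-1/6, 5/6, -2/3]] = [[6, -1, -4], [-1, 4, -5]].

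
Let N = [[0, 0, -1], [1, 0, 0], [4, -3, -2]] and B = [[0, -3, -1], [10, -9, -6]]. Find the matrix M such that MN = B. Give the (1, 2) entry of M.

-4

N is on the right of M, so right-multiply by N⁻¹: M = BN⁻¹.
N has determinant 3; N⁻¹ = [[0, 1, 0], [2/3, 4/3, -1/3], [-1, 0, 0]].
M = BN⁻¹ = [[0, -3, -1], [10, -9, -6]] · [[0, 1, 0], [2/3, 4/3, -1/3], [-1, 0, 0]] = [[-1, -4, 1], [0, -2, 3]].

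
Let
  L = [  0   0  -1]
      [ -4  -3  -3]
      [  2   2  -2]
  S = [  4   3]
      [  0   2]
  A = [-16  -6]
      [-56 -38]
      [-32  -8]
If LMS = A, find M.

M = L⁻¹AS⁻¹ (apply L⁻¹ on the left and S⁻¹ on the right).
det L = 2, so L⁻¹ = [[6, -1, -3/2], [-7, 1, 2], [-1, 0, 0]].
det S = 8, so S⁻¹ = [[1/4, -3/8], [0, 1/2]].
L⁻¹A = [[8, 14], [-8, -12], [16, 6]].
M = (L⁻¹A)S⁻¹ = [[2, 4], [-2, -3], [4, -3]].

M = [[2, 4], [-2, -3], [4, -3]]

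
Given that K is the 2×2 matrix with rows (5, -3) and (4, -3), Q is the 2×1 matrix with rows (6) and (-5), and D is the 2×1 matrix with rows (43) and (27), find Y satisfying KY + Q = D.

KY = D − Q = [[37], [32]].
Since K multiplies Y on the left, Y = K⁻¹(D − Q).
det K = -3; the adjugate gives K⁻¹ = [[1, -1], [4/3, -5/3]].
Y = K⁻¹(D − Q) = [[5], [-4]].

Y = [[5], [-4]]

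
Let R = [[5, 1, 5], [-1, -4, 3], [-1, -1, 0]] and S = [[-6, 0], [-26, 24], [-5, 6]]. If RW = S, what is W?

W = [[1, -6], [4, 0], [-3, 6]]

Since R multiplies W on the left, W = R⁻¹S.
det R = -3; the adjugate gives R⁻¹ = [[-1, 5/3, -23/3], [1, -5/3, 20/3], [1, -4/3, 19/3]].
W = R⁻¹S = [[-1, 5/3, -23/3], [1, -5/3, 20/3], [1, -4/3, 19/3]] · [[-6, 0], [-26, 24], [-5, 6]] = [[1, -6], [4, 0], [-3, 6]].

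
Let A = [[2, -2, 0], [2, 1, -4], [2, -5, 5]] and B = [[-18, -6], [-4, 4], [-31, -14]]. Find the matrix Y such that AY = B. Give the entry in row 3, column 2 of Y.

A is on the left of Y, so left-multiply by A⁻¹: Y = A⁻¹B.
A has determinant 6; A⁻¹ = [[-5/2, 5/3, 4/3], [-3, 5/3, 4/3], [-2, 1, 1]].
Y = A⁻¹B = [[-5/2, 5/3, 4/3], [-3, 5/3, 4/3], [-2, 1, 1]] · [[-18, -6], [-4, 4], [-31, -14]] = [[-3, 3], [6, 6], [1, 2]].

2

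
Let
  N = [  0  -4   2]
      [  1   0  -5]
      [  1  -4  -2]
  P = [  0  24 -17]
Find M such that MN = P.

N is on the right of M, so right-multiply by N⁻¹: M = PN⁻¹.
det N = 4, so N⁻¹ = [[-5, -4, 5], [-3/4, -1/2, 1/2], [-1, -1, 1]].
M = PN⁻¹ = [[0, 24, -17]] · [[-5, -4, 5], [-3/4, -1/2, 1/2], [-1, -1, 1]] = [[-1, 5, -5]].

M = [[-1, 5, -5]]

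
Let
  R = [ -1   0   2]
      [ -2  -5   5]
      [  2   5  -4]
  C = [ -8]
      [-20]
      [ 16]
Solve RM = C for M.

R is on the left of M, so left-multiply by R⁻¹: M = R⁻¹C.
det R = 5, so R⁻¹ = [[-1, 2, 2], [2/5, 0, 1/5], [0, 1, 1]].
M = R⁻¹C = [[-1, 2, 2], [2/5, 0, 1/5], [0, 1, 1]] · [[-8], [-20], [16]] = [[0], [0], [-4]].

M = [[0], [0], [-4]]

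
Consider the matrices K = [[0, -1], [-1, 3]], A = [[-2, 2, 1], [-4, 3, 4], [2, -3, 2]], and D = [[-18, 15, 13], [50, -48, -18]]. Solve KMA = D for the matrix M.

M = [[-3, -2, -5], [3, -5, 2]]

Left-multiply by K⁻¹ and right-multiply by A⁻¹: M = K⁻¹DA⁻¹.
K has determinant -1; K⁻¹ = [[-3, -1], [-1, 0]].
det A = 2; the adjugate gives A⁻¹ = [[9, -7/2, 5/2], [8, -3, 2], [3, -1, 1]].
K⁻¹D = [[4, 3, -21], [18, -15, -13]].
M = (K⁻¹D)A⁻¹ = [[-3, -2, -5], [3, -5, 2]].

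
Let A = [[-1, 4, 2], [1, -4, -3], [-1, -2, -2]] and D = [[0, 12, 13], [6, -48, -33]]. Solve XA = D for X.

X = [[-3, -5, -2], [-5, 5, 4]]

Since A sits to the right of X, X = DA⁻¹.
det A = 6, so A⁻¹ = [[1/3, 2/3, -2/3], [5/6, 2/3, -1/6], [-1, -1, 0]].
X = DA⁻¹ = [[0, 12, 13], [6, -48, -33]] · [[1/3, 2/3, -2/3], [5/6, 2/3, -1/6], [-1, -1, 0]] = [[-3, -5, -2], [-5, 5, 4]].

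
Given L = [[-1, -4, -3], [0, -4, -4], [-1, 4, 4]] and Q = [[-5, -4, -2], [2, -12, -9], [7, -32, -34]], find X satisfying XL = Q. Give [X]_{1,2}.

2

L is on the right of X, so right-multiply by L⁻¹: X = QL⁻¹.
det L = -4, so L⁻¹ = [[0, -1, -1], [-1, 7/4, 1], [1, -2, -1]].
X = QL⁻¹ = [[-5, -4, -2], [2, -12, -9], [7, -32, -34]] · [[0, -1, -1], [-1, 7/4, 1], [1, -2, -1]] = [[2, 2, 3], [3, -5, -5], [-2, 5, -5]].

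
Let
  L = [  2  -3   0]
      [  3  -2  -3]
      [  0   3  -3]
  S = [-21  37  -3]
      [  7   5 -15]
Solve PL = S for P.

Since L sits to the right of P, P = SL⁻¹.
det L = 3; the adjugate gives L⁻¹ = [[5, -3, 3], [3, -2, 2], [3, -2, 5/3]].
P = SL⁻¹ = [[-21, 37, -3], [7, 5, -15]] · [[5, -3, 3], [3, -2, 2], [3, -2, 5/3]] = [[-3, -5, 6], [5, -1, 6]].

P = [[-3, -5, 6], [5, -1, 6]]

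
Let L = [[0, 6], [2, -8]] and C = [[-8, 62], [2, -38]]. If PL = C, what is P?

P = [[5, -4], [-5, 1]]

Right-multiplying both sides by L⁻¹ gives P = CL⁻¹.
det L = -12; the adjugate gives L⁻¹ = [[2/3, 1/2], [1/6, 0]].
P = CL⁻¹ = [[-8, 62], [2, -38]] · [[2/3, 1/2], [1/6, 0]] = [[5, -4], [-5, 1]].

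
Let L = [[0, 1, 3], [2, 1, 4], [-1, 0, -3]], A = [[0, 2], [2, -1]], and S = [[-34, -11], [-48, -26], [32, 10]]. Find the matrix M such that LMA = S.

M = [[-4, -1], [-5, -2], [-3, -5]]

Left-multiply by L⁻¹ and right-multiply by A⁻¹: M = L⁻¹SA⁻¹.
L has determinant 5; L⁻¹ = [[-3/5, 3/5, 1/5], [2/5, 3/5, 6/5], [1/5, -1/5, -2/5]].
A has determinant -4; A⁻¹ = [[1/4, 1/2], [1/2, 0]].
L⁻¹S = [[-2, -7], [-4, -8], [-10, -1]].
M = (L⁻¹S)A⁻¹ = [[-4, -1], [-5, -2], [-3, -5]].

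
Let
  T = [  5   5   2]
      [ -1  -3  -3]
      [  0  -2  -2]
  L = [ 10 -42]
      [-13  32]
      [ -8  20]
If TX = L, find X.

X = [[1, -2], [-1, -4], [5, -6]]

Left-multiplying both sides by T⁻¹ gives X = T⁻¹L.
T has determinant -6; T⁻¹ = [[0, -1, 3/2], [1/3, 5/3, -13/6], [-1/3, -5/3, 5/3]].
X = T⁻¹L = [[0, -1, 3/2], [1/3, 5/3, -13/6], [-1/3, -5/3, 5/3]] · [[10, -42], [-13, 32], [-8, 20]] = [[1, -2], [-1, -4], [5, -6]].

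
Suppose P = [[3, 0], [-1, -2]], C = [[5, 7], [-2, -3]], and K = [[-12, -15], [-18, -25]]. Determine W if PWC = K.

W = [[-2, -3], [3, 2]]

W = P⁻¹KC⁻¹ (apply P⁻¹ on the left and C⁻¹ on the right).
det P = -6; the adjugate gives P⁻¹ = [[1/3, 0], [-1/6, -1/2]].
C has determinant -1; C⁻¹ = [[3, 7], [-2, -5]].
P⁻¹K = [[-4, -5], [11, 15]].
W = (P⁻¹K)C⁻¹ = [[-2, -3], [3, 2]].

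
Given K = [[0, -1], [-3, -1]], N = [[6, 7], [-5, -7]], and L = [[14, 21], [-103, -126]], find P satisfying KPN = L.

Left-multiply by K⁻¹ and right-multiply by N⁻¹: P = K⁻¹LN⁻¹.
det K = -3, so K⁻¹ = [[1/3, -1/3], [-1, 0]].
det N = -7, so N⁻¹ = [[1, 1], [-5/7, -6/7]].
K⁻¹L = [[39, 49], [-14, -21]].
P = (K⁻¹L)N⁻¹ = [[4, -3], [1, 4]].

P = [[4, -3], [1, 4]]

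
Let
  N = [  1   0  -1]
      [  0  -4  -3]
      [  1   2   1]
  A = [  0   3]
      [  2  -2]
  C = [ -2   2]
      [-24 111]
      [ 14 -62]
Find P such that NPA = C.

P = [[-3, 3], [-5, 0], [-3, 4]]

P = N⁻¹CA⁻¹ (apply N⁻¹ on the left and A⁻¹ on the right).
det N = -2; the adjugate gives N⁻¹ = [[-1, 1, 2], [3/2, -1, -3/2], [-2, 1, 2]].
det A = -6, so A⁻¹ = [[1/3, 1/2], [1/3, 0]].
N⁻¹C = [[6, -15], [0, -15], [8, -17]].
P = (N⁻¹C)A⁻¹ = [[-3, 3], [-5, 0], [-3, 4]].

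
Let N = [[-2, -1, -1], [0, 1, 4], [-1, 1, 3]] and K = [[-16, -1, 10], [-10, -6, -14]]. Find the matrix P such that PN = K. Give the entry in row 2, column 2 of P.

-4

Since N sits to the right of P, P = KN⁻¹.
det N = 5; the adjugate gives N⁻¹ = [[-1/5, 2/5, -3/5], [-4/5, -7/5, 8/5], [1/5, 3/5, -2/5]].
P = KN⁻¹ = [[-16, -1, 10], [-10, -6, -14]] · [[-1/5, 2/5, -3/5], [-4/5, -7/5, 8/5], [1/5, 3/5, -2/5]] = [[6, 1, 4], [4, -4, 2]].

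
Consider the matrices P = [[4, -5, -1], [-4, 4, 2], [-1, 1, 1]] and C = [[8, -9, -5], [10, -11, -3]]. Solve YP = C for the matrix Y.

Y = [[1, 0, -4], [1, -2, 2]]

P is on the right of Y, so right-multiply by P⁻¹: Y = CP⁻¹.
det P = -2; the adjugate gives P⁻¹ = [[-1, -2, 3], [-1, -3/2, 2], [0, -1/2, 2]].
Y = CP⁻¹ = [[8, -9, -5], [10, -11, -3]] · [[-1, -2, 3], [-1, -3/2, 2], [0, -1/2, 2]] = [[1, 0, -4], [1, -2, 2]].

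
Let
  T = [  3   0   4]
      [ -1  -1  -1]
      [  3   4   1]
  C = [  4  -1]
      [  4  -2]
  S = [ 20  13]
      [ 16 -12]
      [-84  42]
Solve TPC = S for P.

P = [[1, -2], [-2, -3], [5, -3]]

Isolating P: multiply by T⁻¹ from the left and C⁻¹ from the right, so P = T⁻¹SC⁻¹.
det T = 5, so T⁻¹ = [[3/5, 16/5, 4/5], [-2/5, -9/5, -1/5], [-1/5, -12/5, -3/5]].
C has determinant -4; C⁻¹ = [[1/2, -1/4], [1, -1]].
T⁻¹S = [[-4, 3], [-20, 8], [8, 1]].
P = (T⁻¹S)C⁻¹ = [[1, -2], [-2, -3], [5, -3]].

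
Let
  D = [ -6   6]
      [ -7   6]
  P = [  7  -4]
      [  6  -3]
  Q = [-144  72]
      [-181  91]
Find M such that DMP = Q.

Left-multiply by D⁻¹ and right-multiply by P⁻¹: M = D⁻¹QP⁻¹.
det D = 6; the adjugate gives D⁻¹ = [[1, -1], [7/6, -1]].
P has determinant 3; P⁻¹ = [[-1, 4/3], [-2, 7/3]].
D⁻¹Q = [[37, -19], [13, -7]].
M = (D⁻¹Q)P⁻¹ = [[1, 5], [1, 1]].

M = [[1, 5], [1, 1]]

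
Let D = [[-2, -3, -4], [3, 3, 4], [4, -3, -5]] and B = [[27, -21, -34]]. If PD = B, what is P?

Since D sits to the right of P, P = BD⁻¹.
det D = -3; the adjugate gives D⁻¹ = [[1, 1, 0], [-31/3, -26/3, 4/3], [7, 6, -1]].
P = BD⁻¹ = [[27, -21, -34]] · [[1, 1, 0], [-31/3, -26/3, 4/3], [7, 6, -1]] = [[6, 5, 6]].

P = [[6, 5, 6]]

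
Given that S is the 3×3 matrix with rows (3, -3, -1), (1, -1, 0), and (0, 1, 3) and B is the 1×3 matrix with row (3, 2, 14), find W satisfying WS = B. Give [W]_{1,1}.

1

S is on the right of W, so right-multiply by S⁻¹: W = BS⁻¹.
det S = -1, so S⁻¹ = [[3, -8, 1], [3, -9, 1], [-1, 3, 0]].
W = BS⁻¹ = [[3, 2, 14]] · [[3, -8, 1], [3, -9, 1], [-1, 3, 0]] = [[1, 0, 5]].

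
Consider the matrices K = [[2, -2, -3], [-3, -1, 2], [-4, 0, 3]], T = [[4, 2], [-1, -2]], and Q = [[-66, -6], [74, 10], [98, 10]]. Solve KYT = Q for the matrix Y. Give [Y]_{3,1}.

Left-multiply by K⁻¹ and right-multiply by T⁻¹: Y = K⁻¹QT⁻¹.
K has determinant 4; K⁻¹ = [[-3/4, 3/2, -7/4], [1/4, -3/2, 5/4], [-1, 2, -2]].
T has determinant -6; T⁻¹ = [[1/3, 1/3], [-1/6, -2/3]].
K⁻¹Q = [[-11, 2], [-5, -4], [18, 6]].
Y = (K⁻¹Q)T⁻¹ = [[-4, -5], [-1, 1], [5, 2]].

5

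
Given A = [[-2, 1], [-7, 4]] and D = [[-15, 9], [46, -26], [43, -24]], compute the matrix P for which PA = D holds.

Right-multiplying both sides by A⁻¹ gives P = DA⁻¹.
det A = -1, so A⁻¹ = [[-4, 1], [-7, 2]].
P = DA⁻¹ = [[-15, 9], [46, -26], [43, -24]] · [[-4, 1], [-7, 2]] = [[-3, 3], [-2, -6], [-4, -5]].

P = [[-3, 3], [-2, -6], [-4, -5]]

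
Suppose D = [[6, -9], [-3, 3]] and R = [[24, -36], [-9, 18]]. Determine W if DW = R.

D is on the left of W, so left-multiply by D⁻¹: W = D⁻¹R.
det D = -9, so D⁻¹ = [[-1/3, -1], [-1/3, -2/3]].
W = D⁻¹R = [[-1/3, -1], [-1/3, -2/3]] · [[24, -36], [-9, 18]] = [[1, -6], [-2, 0]].

W = [[1, -6], [-2, 0]]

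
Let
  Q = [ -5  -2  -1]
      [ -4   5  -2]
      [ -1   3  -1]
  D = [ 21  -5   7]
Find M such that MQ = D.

Q is on the right of M, so right-multiply by Q⁻¹: M = DQ⁻¹.
det Q = 6; the adjugate gives Q⁻¹ = [[1/6, -5/6, 3/2], [-1/3, 2/3, -1], [-7/6, 17/6, -11/2]].
M = DQ⁻¹ = [[21, -5, 7]] · [[1/6, -5/6, 3/2], [-1/3, 2/3, -1], [-7/6, 17/6, -11/2]] = [[-3, -1, -2]].

M = [[-3, -1, -2]]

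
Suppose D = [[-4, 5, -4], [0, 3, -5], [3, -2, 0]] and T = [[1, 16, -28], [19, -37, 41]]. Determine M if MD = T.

D is on the right of M, so right-multiply by D⁻¹: M = TD⁻¹.
D has determinant 1; D⁻¹ = [[-10, 8, -13], [-15, 12, -20], [-9, 7, -12]].
M = TD⁻¹ = [[1, 16, -28], [19, -37, 41]] · [[-10, 8, -13], [-15, 12, -20], [-9, 7, -12]] = [[2, 4, 3], [-4, -5, 1]].

M = [[2, 4, 3], [-4, -5, 1]]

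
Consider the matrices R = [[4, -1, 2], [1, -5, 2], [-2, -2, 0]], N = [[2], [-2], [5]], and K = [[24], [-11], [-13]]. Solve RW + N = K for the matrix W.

RW = K − N = [[22], [-9], [-18]].
Since R multiplies W on the left, W = R⁻¹(K − N).
R has determinant -4; R⁻¹ = [[-1, 1, -2], [1, -1, 3/2], [3, -5/2, 19/4]].
W = R⁻¹(K − N) = [[5], [4], [3]].

W = [[5], [4], [3]]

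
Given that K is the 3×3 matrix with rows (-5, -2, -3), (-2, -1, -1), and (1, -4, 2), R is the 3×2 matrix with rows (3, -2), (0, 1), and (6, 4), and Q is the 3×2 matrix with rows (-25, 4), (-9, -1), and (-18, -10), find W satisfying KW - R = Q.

KW = Q + R = [[-22, 2], [-9, 0], [-12, -6]].
Since K multiplies W on the left, W = K⁻¹(Q + R).
det K = -3, so K⁻¹ = [[2, -16/3, 1/3], [-1, 7/3, -1/3], [-3, 22/3, -1/3]].
W = K⁻¹(Q + R) = [[0, 2], [5, 0], [4, -4]].

W = [[0, 2], [5, 0], [4, -4]]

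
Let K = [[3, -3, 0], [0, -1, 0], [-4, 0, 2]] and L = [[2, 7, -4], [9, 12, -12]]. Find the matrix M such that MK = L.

M = [[-2, -1, -2], [-5, 3, -6]]

Right-multiplying both sides by K⁻¹ gives M = LK⁻¹.
K has determinant -6; K⁻¹ = [[1/3, -1, 0], [0, -1, 0], [2/3, -2, 1/2]].
M = LK⁻¹ = [[2, 7, -4], [9, 12, -12]] · [[1/3, -1, 0], [0, -1, 0], [2/3, -2, 1/2]] = [[-2, -1, -2], [-5, 3, -6]].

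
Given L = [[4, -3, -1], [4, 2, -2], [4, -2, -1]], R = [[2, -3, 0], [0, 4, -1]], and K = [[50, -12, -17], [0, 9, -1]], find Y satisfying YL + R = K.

YL = K − R = [[48, -9, -17], [0, 5, 0]].
Right-multiplying both sides by L⁻¹ gives Y = (K − R)L⁻¹.
L has determinant 4; L⁻¹ = [[-3/2, -1/4, 2], [-1, 0, 1], [-4, -1, 5]].
Y = (K − R)L⁻¹ = [[5, 5, 2], [-5, 0, 5]].

Y = [[5, 5, 2], [-5, 0, 5]]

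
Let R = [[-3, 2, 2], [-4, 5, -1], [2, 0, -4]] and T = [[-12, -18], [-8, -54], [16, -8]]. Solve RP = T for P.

Left-multiplying both sides by R⁻¹ gives P = R⁻¹T.
det R = 4; the adjugate gives R⁻¹ = [[-5, 2, -3], [-9/2, 2, -11/4], [-5/2, 1, -7/4]].
P = R⁻¹T = [[-5, 2, -3], [-9/2, 2, -11/4], [-5/2, 1, -7/4]] · [[-12, -18], [-8, -54], [16, -8]] = [[-4, 6], [-6, -5], [-6, 5]].

P = [[-4, 6], [-6, -5], [-6, 5]]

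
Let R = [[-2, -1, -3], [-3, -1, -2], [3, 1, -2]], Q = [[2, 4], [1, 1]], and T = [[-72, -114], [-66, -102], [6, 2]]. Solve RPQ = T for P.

Isolating P: multiply by R⁻¹ from the left and Q⁻¹ from the right, so P = R⁻¹TQ⁻¹.
det R = 4; the adjugate gives R⁻¹ = [[1, -5/4, -1/4], [-3, 13/4, 5/4], [0, -1/4, -1/4]].
det Q = -2, so Q⁻¹ = [[-1/2, 2], [1/2, -1]].
R⁻¹T = [[9, 13], [9, 13], [15, 25]].
P = (R⁻¹T)Q⁻¹ = [[2, 5], [2, 5], [5, 5]].

P = [[2, 5], [2, 5], [5, 5]]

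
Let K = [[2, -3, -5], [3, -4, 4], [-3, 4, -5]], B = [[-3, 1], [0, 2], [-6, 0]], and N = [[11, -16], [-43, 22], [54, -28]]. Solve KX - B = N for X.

X = [[-1, 4], [5, 1], [-5, 4]]

KX = N + B = [[8, -15], [-43, 24], [48, -28]].
K is on the left of X, so left-multiply by K⁻¹: X = K⁻¹(N + B).
det K = -1; the adjugate gives K⁻¹ = [[-4, 35, 32], [-3, 25, 23], [0, -1, -1]].
X = K⁻¹(N + B) = [[-1, 4], [5, 1], [-5, 4]].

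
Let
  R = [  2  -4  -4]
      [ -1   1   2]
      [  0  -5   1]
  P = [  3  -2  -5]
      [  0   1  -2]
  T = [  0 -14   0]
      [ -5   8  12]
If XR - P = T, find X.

X = [[4, 5, 1], [-2, 1, 0]]

XR = T + P = [[3, -16, -5], [-5, 9, 10]].
Since R sits to the right of X, X = (T + P)R⁻¹.
det R = -2; the adjugate gives R⁻¹ = [[-11/2, -12, 2], [-1/2, -1, 0], [-5/2, -5, 1]].
X = (T + P)R⁻¹ = [[4, 5, 1], [-2, 1, 0]].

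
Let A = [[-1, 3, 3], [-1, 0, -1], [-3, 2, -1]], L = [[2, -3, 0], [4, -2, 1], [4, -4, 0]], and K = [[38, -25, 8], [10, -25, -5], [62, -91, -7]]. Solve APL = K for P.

P = [[-3, 4, 0], [2, 3, 5], [-2, 1, -5]]

Left-multiply by A⁻¹ and right-multiply by L⁻¹: P = A⁻¹KL⁻¹.
det A = -2, so A⁻¹ = [[-1, -9/2, 3/2], [-1, -5, 2], [1, 7/2, -3/2]].
L has determinant -4; L⁻¹ = [[-1, 0, 3/4], [-1, 0, 1/2], [2, 1, -2]].
A⁻¹K = [[10, 1, 4], [36, -32, 3], [-20, 24, 1]].
P = (A⁻¹K)L⁻¹ = [[-3, 4, 0], [2, 3, 5], [-2, 1, -5]].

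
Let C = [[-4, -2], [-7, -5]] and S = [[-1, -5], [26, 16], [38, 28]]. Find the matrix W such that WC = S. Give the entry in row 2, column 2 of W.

-2

C is on the right of W, so right-multiply by C⁻¹: W = SC⁻¹.
det C = 6, so C⁻¹ = [[-5/6, 1/3], [7/6, -2/3]].
W = SC⁻¹ = [[-1, -5], [26, 16], [38, 28]] · [[-5/6, 1/3], [7/6, -2/3]] = [[-5, 3], [-3, -2], [1, -6]].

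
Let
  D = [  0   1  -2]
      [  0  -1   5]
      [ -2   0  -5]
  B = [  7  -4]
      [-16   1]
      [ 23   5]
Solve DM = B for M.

M = [[-4, 0], [1, -6], [-3, -1]]

Since D multiplies M on the left, M = D⁻¹B.
D has determinant -6; D⁻¹ = [[-5/6, -5/6, -1/2], [5/3, 2/3, 0], [1/3, 1/3, 0]].
M = D⁻¹B = [[-5/6, -5/6, -1/2], [5/3, 2/3, 0], [1/3, 1/3, 0]] · [[7, -4], [-16, 1], [23, 5]] = [[-4, 0], [1, -6], [-3, -1]].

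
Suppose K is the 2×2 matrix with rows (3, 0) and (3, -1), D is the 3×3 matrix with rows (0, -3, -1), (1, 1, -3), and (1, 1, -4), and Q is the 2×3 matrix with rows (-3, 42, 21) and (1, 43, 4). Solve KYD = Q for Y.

Y = [[-5, -2, 1], [-1, 0, -4]]

Left-multiply by K⁻¹ and right-multiply by D⁻¹: Y = K⁻¹QD⁻¹.
det K = -3; the adjugate gives K⁻¹ = [[1/3, 0], [1, -1]].
D has determinant -3; D⁻¹ = [[1/3, 13/3, -10/3], [-1/3, -1/3, 1/3], [0, 1, -1]].
K⁻¹Q = [[-1, 14, 7], [-4, -1, 17]].
Y = (K⁻¹Q)D⁻¹ = [[-5, -2, 1], [-1, 0, -4]].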